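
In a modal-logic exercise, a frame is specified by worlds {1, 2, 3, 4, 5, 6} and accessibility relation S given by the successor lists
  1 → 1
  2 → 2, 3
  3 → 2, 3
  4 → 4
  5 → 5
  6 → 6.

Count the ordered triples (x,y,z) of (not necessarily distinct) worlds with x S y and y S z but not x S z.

0

S is transitive; there are no such tuples.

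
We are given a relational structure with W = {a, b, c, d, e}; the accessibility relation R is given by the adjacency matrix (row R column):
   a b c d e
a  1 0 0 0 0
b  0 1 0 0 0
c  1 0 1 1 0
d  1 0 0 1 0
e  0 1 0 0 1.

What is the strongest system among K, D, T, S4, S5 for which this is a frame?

Serial (axiom D): yes — every world has a successor (e.g. a R a).
Reflexive (axiom T): yes — every world is R-related to itself.
Transitive (axiom 4): yes — every two-step R-path is closed by a direct edge.
Euclidean (axiom 5): no — c R a and c R d, but not a R d.
So F validates K, D, T, S4; S5 would additionally require R to be Euclidean. The strongest is S4.

S4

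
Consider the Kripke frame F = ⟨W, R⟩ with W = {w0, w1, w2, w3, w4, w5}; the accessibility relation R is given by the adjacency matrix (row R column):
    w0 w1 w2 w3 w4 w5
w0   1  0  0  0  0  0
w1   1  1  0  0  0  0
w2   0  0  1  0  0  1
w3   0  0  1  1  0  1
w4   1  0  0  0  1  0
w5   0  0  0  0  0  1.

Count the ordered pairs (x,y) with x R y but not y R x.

5

Enumerating: (w1,w0), (w2,w5), (w3,w2), (w3,w5), (w4,w0).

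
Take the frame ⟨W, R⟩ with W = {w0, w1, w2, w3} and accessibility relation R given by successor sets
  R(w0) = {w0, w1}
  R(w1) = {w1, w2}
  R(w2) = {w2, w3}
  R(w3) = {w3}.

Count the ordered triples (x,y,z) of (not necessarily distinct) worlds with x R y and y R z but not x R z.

2

Enumerating: (w0,w1,w2), (w1,w2,w3).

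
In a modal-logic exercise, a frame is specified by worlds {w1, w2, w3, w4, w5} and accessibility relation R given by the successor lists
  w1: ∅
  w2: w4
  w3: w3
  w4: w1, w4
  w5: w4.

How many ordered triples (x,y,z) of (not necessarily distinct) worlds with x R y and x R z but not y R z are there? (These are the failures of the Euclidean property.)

2

Enumerating: (w4,w1,w1), (w4,w1,w4).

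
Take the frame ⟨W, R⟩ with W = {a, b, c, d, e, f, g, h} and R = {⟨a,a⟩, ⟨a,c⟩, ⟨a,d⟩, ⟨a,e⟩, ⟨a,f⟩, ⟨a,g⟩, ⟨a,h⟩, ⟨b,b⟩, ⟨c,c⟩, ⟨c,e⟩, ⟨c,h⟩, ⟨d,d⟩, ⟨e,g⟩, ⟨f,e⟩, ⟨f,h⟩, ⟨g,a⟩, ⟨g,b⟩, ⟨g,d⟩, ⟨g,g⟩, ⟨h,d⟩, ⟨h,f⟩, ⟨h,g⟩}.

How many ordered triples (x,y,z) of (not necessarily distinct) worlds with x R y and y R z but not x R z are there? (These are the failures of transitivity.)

20

Enumerating: (a,g,b), (c,e,g), (c,h,d), (c,h,f), (c,h,g), (e,g,a), (e,g,b), (e,g,d), (f,e,g), (f,h,d), (f,h,f), (f,h,g), … and 8 more.
Total: 20.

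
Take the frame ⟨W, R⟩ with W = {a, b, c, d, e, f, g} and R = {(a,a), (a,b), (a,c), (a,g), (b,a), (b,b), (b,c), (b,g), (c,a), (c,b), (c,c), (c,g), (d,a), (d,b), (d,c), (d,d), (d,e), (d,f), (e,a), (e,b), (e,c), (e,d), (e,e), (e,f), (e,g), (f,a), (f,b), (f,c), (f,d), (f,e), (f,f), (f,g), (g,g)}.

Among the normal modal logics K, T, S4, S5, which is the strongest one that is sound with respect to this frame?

Reflexive (axiom T): yes — every world is R-related to itself.
Transitive (axiom 4): no — d R a and a R g, but not d R g.
Euclidean (axiom 5): no — a R g and a R b, but not g R b.
So F validates K, T; S4 would additionally require R to be transitive. The strongest is T.

T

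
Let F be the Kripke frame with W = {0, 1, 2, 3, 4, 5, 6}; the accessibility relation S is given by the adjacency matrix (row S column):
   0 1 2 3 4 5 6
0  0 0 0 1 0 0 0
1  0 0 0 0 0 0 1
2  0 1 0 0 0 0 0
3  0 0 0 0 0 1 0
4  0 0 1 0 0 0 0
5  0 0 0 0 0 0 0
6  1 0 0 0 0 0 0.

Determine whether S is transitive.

Transitive: no — 0 S 3 and 3 S 5, but not 0 S 5.

No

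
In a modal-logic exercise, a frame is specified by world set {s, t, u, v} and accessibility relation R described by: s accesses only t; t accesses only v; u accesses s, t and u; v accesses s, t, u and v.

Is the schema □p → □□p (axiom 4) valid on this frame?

The schema 4 characterises exactly the transitive frames.
Transitive: no — s R t and t R v, but not s R v.

No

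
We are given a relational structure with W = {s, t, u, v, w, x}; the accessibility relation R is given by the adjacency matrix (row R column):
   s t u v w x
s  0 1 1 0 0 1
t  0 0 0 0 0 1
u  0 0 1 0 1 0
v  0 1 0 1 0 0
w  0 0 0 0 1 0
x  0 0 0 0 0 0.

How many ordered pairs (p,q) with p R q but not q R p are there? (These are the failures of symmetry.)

6

Enumerating: (s,t), (s,u), (s,x), (t,x), (u,w), (v,t).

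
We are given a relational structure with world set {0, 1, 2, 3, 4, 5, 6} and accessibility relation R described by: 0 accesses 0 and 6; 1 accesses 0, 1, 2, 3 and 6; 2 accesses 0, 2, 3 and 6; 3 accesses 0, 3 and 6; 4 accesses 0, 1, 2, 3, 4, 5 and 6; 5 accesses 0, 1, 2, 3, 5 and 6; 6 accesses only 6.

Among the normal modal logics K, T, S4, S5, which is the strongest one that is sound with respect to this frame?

Reflexive (axiom T): yes — every world is R-related to itself.
Transitive (axiom 4): yes — every two-step R-path is closed by a direct edge.
Euclidean (axiom 5): no — 1 R 0 and 1 R 2, but not 0 R 2.
So F validates K, T, S4; S5 would additionally require R to be Euclidean. The strongest is S4.

S4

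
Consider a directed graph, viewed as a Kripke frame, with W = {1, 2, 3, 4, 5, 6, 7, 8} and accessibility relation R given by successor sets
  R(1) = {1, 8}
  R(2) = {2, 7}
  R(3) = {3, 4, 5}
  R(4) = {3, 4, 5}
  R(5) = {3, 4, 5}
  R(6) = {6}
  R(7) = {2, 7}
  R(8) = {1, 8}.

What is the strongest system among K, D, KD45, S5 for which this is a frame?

S5

Serial (axiom D): yes — every world has a successor (e.g. 1 R 1).
Euclidean (axiom 5): yes — any two successors of a common world are R-related.
Transitive (axiom 4): yes — every two-step R-path is closed by a direct edge.
Reflexive (axiom T): yes — every world is R-related to itself.
So F validates K, D, KD45, S5. The strongest is S5.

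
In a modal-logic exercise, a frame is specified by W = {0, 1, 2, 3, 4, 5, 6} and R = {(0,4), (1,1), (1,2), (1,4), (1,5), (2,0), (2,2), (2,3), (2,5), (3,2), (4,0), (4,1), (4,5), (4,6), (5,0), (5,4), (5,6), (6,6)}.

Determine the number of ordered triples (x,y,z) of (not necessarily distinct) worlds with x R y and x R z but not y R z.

34

Enumerating: (0,4,4), (1,2,1), (1,2,4), (1,4,2), (1,4,4), (1,5,1), (1,5,2), (1,5,5), (2,0,0), (2,0,2), (2,0,3), (2,0,5), … and 22 more.
Total: 34.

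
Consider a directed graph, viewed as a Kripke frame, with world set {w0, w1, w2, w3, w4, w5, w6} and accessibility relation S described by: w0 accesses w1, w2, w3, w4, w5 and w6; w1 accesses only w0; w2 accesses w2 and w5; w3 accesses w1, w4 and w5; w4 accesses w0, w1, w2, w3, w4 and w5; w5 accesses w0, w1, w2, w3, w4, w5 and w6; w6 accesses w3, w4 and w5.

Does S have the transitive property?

Transitive: no — w1 S w0 and w0 S w2, but not w1 S w2.

No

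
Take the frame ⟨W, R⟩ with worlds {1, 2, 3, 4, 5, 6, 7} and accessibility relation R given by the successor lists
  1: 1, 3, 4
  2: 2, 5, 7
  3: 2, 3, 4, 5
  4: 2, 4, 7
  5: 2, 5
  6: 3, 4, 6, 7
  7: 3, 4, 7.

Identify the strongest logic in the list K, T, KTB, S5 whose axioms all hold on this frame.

Reflexive (axiom T): yes — every world is R-related to itself.
Symmetric (axiom B): no — 1 R 3 but not 3 R 1.
Euclidean (axiom 5): no — 1 R 4 and 1 R 3, but not 4 R 3.
So F validates K, T; KTB would additionally require R to be symmetric. The strongest is T.

T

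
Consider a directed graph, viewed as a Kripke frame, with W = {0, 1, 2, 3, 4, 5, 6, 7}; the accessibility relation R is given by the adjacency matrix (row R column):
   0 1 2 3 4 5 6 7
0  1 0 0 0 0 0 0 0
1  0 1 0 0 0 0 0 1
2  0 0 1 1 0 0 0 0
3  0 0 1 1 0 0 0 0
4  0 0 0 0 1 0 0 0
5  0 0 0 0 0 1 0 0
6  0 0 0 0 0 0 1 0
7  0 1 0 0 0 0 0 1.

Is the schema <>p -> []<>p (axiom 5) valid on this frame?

Yes

By correspondence theory, 5 is valid on a frame iff R is Euclidean.
Euclidean: yes — any two successors of a common world are R-related.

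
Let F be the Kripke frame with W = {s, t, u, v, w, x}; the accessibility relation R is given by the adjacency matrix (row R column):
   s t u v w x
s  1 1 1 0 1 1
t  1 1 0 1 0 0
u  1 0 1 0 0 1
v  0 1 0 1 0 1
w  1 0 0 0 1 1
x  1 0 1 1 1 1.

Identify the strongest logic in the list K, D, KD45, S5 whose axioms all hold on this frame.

D

Serial (axiom D): yes — every world has a successor (e.g. s R s).
Euclidean (axiom 5): no — s R t and s R u, but not t R u.
Transitive (axiom 4): no — s R t and t R v, but not s R v.
Reflexive (axiom T): yes — every world is R-related to itself.
So F validates K, D; KD45 would additionally require R to be Euclidean and transitive. The strongest is D.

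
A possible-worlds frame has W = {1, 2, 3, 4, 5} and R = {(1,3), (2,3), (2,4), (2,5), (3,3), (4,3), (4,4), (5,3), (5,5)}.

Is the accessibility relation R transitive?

Yes

Transitive: yes — every two-step R-path is closed by a direct edge.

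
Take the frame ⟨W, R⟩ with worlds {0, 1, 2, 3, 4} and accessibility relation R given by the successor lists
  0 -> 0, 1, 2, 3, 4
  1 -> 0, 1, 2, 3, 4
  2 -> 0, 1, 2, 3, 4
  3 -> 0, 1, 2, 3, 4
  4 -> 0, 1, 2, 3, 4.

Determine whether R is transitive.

Transitive: yes — every two-step R-path is closed by a direct edge.

Yes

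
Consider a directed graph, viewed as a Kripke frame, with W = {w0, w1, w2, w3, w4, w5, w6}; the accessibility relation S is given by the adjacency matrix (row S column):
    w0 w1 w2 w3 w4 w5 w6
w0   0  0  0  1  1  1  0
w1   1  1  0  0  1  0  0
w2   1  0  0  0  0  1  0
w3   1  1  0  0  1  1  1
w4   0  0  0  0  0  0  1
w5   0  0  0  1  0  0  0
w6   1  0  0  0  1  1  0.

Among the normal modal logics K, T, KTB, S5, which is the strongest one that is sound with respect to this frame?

Reflexive (axiom T): no — w0 is not related to itself.
Symmetric (axiom B): no — w0 S w4 but not w4 S w0.
Euclidean (axiom 5): no — w0 S w4 and w0 S w3, but not w4 S w3.
So F validates K; T would additionally require S to be reflexive. The strongest is K.

K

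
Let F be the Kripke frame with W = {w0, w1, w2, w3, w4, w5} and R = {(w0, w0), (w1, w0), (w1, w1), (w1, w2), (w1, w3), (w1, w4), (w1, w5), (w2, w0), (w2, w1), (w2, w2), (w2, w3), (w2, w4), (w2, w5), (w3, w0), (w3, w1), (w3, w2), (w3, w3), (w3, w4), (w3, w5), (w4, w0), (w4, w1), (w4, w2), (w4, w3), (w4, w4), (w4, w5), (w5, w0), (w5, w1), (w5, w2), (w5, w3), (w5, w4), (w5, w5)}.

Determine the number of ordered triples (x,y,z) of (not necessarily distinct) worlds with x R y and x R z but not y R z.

Enumerating: (w1,w0,w1), (w1,w0,w2), (w1,w0,w3), (w1,w0,w4), (w1,w0,w5), (w2,w0,w1), (w2,w0,w2), (w2,w0,w3), (w2,w0,w4), (w2,w0,w5), (w3,w0,w1), (w3,w0,w2), … and 13 more.
Total: 25.

25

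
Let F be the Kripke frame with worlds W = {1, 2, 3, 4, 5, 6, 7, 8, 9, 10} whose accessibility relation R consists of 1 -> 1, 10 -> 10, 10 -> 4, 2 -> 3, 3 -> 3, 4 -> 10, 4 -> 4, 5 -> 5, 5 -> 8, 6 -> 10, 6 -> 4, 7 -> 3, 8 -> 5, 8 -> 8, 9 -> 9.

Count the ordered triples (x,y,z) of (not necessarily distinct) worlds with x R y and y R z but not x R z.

R is transitive; there are no such tuples.

0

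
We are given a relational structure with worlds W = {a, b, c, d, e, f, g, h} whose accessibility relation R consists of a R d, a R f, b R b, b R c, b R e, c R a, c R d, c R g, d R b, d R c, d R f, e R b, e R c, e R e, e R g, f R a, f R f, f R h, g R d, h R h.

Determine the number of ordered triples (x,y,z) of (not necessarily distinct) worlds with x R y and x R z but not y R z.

31

Enumerating: (a,d,d), (a,f,d), (b,c,b), (b,c,c), (b,c,e), (c,a,a), (c,a,g), (c,d,a), (c,d,d), (c,d,g), (c,g,a), (c,g,g), … and 19 more.
Total: 31.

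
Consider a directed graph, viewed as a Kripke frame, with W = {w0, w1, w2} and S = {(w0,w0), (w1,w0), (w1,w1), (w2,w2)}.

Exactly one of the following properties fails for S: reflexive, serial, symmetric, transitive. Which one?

symmetric

Reflexive: yes — every world is S-related to itself.
Serial: yes — every world has a successor (e.g. w0 S w0).
Symmetric: no — w1 S w0 but not w0 S w1.
Transitive: yes — every two-step S-path is closed by a direct edge.
Only symmetric fails.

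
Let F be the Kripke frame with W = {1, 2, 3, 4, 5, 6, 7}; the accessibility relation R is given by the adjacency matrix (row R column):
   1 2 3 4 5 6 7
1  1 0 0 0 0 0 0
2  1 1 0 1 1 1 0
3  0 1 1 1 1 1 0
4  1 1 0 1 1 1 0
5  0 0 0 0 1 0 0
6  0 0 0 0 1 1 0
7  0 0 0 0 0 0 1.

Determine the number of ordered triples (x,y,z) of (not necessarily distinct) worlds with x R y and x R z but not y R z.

Enumerating: (2,1,2), (2,1,4), (2,1,5), (2,1,6), (2,5,1), (2,5,2), (2,5,4), (2,5,6), (2,6,1), (2,6,2), (2,6,4), (3,2,3), … and 20 more.
Total: 32.

32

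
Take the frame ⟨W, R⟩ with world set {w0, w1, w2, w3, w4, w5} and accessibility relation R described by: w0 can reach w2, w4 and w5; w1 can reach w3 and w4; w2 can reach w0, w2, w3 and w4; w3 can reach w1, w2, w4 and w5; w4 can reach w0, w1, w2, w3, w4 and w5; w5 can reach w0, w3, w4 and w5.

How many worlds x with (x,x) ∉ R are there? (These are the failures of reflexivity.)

Enumerating: w0, w1, w3.

3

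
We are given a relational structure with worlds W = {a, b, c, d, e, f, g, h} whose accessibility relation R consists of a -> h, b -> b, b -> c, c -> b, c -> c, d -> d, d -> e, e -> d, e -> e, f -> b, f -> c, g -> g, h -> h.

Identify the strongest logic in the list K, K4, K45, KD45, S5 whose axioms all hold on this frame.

KD45

Transitive (axiom 4): yes — every two-step R-path is closed by a direct edge.
Euclidean (axiom 5): yes — any two successors of a common world are R-related.
Serial (axiom D): yes — every world has a successor (e.g. a R h).
Reflexive (axiom T): no — a is not related to itself.
So F validates K, K4, K45, KD45; S5 would additionally require R to be reflexive. The strongest is KD45.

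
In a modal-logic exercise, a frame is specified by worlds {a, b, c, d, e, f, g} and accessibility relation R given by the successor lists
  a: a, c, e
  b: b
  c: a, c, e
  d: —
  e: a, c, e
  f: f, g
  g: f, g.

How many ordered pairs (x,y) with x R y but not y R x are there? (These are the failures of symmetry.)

0

R is symmetric; there are no such tuples.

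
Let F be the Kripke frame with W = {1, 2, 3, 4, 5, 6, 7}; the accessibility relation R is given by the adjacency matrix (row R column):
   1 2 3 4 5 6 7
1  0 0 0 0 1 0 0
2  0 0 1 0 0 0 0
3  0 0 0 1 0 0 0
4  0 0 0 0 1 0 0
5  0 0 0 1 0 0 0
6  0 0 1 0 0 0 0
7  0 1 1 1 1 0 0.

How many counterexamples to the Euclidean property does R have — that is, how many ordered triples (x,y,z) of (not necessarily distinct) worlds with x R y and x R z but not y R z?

18

Enumerating: (1,5,5), (2,3,3), (3,4,4), (4,5,5), (5,4,4), (6,3,3), (7,2,2), (7,2,4), (7,2,5), (7,3,2), (7,3,3), (7,3,5), (7,4,2), (7,4,3), (7,4,4), (7,5,2), (7,5,3), (7,5,5).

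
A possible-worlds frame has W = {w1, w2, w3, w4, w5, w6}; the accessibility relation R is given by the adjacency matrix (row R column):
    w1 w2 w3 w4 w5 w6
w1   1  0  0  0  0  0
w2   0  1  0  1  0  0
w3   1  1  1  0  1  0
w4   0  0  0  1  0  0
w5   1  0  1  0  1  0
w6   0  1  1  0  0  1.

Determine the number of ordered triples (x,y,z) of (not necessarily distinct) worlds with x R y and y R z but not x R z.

Enumerating: (w3,w2,w4), (w5,w3,w2), (w6,w2,w4), (w6,w3,w1), (w6,w3,w5).

5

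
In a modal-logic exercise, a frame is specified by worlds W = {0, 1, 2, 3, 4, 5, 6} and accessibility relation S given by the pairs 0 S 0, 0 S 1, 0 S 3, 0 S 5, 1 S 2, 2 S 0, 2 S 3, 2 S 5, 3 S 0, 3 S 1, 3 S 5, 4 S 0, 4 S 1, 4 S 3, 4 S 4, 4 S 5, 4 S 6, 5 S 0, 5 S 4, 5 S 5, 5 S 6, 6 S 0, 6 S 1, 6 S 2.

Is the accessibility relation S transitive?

No

Transitive: no — 0 S 1 and 1 S 2, but not 0 S 2.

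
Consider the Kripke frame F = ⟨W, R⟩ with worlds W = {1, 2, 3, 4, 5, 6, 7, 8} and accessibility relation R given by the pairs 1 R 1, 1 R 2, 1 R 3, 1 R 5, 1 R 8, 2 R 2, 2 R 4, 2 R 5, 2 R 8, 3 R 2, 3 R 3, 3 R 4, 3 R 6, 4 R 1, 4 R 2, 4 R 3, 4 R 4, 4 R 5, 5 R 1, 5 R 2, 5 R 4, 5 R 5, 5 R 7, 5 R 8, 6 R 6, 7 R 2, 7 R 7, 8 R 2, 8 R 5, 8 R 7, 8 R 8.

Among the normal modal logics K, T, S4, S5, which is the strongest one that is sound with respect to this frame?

Reflexive (axiom T): yes — every world is R-related to itself.
Transitive (axiom 4): no — 1 R 2 and 2 R 4, but not 1 R 4.
Euclidean (axiom 5): no — 1 R 2 and 1 R 3, but not 2 R 3.
So F validates K, T; S4 would additionally require R to be transitive. The strongest is T.

T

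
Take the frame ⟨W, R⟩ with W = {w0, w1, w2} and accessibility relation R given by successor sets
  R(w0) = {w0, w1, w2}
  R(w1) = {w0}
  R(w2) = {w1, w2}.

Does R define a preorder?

Reflexive: no — w1 is not related to itself.
Transitive: no — w1 R w0 and w0 R w2, but not w1 R w2.
So R is not a preorder.

No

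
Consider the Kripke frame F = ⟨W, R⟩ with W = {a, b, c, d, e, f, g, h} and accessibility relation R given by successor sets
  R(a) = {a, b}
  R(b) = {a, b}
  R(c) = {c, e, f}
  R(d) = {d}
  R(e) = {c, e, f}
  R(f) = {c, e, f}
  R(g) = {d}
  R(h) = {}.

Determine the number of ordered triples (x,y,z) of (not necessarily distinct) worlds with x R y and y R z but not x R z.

R is transitive; there are no such tuples.

0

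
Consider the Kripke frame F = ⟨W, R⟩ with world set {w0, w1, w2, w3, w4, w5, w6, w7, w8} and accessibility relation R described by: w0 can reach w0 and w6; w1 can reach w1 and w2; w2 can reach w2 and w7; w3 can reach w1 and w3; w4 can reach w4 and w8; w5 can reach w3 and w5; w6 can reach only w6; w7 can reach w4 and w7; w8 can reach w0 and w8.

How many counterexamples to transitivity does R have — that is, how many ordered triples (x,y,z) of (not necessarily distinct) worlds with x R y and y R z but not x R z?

7

Enumerating: (w1,w2,w7), (w2,w7,w4), (w3,w1,w2), (w4,w8,w0), (w5,w3,w1), (w7,w4,w8), (w8,w0,w6).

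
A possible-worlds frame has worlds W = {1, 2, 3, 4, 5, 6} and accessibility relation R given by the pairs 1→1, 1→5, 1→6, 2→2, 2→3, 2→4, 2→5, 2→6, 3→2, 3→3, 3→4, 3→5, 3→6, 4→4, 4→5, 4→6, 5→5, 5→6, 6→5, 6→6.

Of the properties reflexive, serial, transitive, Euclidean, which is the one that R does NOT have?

Reflexive: yes — every world is R-related to itself.
Serial: yes — every world has a successor (e.g. 1 R 1).
Transitive: yes — every two-step R-path is closed by a direct edge.
Euclidean: no — 2 R 4 and 2 R 3, but not 4 R 3.
Only Euclidean fails.

Euclidean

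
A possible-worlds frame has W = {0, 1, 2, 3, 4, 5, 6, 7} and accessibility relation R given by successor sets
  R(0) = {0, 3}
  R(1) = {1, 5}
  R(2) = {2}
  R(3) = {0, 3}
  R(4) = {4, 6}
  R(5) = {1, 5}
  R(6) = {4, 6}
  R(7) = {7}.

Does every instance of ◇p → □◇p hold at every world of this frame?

By correspondence theory, 5 is valid on a frame iff R is Euclidean.
Euclidean: yes — any two successors of a common world are R-related.

Yes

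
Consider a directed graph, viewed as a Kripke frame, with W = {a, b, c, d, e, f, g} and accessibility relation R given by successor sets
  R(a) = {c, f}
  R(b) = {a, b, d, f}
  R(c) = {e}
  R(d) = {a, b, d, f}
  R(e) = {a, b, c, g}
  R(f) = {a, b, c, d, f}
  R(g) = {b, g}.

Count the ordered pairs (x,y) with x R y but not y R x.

Enumerating: (a,c), (b,a), (d,a), (e,a), (e,b), (e,g), (f,c), (g,b).

8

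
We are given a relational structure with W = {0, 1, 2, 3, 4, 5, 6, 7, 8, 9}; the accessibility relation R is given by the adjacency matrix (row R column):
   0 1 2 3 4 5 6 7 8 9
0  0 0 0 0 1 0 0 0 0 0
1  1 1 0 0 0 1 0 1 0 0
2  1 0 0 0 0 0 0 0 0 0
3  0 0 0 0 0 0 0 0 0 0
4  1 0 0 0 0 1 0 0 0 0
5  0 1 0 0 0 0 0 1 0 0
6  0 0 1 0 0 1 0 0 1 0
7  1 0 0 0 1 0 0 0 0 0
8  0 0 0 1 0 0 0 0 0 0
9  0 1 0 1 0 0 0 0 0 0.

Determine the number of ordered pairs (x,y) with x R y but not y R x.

Enumerating: (1,0), (1,7), (2,0), (4,5), (5,7), (6,2), (6,5), (6,8), (7,0), (7,4), (8,3), (9,1), (9,3).

13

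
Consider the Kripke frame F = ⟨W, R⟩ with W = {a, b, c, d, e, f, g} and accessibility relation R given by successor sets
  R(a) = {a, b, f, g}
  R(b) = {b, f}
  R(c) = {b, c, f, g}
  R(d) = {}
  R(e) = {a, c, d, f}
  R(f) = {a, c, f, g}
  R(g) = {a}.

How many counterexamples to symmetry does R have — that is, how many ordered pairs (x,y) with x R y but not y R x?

Enumerating: (a,b), (b,f), (c,b), (c,g), (e,a), (e,c), (e,d), (e,f), (f,g).

9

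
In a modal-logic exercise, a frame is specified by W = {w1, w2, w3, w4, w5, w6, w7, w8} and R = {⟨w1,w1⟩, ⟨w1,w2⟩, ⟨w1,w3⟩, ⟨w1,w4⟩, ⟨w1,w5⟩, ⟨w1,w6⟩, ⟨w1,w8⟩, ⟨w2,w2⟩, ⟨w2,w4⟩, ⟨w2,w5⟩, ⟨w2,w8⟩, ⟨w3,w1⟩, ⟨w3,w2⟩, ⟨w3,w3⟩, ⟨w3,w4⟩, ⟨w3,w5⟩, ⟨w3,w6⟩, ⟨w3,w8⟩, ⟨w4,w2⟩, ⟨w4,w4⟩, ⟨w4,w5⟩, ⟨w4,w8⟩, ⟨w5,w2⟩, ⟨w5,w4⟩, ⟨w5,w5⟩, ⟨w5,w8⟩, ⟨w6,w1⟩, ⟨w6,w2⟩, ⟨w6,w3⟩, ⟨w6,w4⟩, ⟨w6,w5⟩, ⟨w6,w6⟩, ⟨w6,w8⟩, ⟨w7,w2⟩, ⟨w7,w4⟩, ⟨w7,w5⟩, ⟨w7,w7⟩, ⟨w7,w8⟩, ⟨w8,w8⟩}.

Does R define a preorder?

Reflexive: yes — every world is R-related to itself.
Transitive: yes — every two-step R-path is closed by a direct edge.
So R is a preorder.

Yes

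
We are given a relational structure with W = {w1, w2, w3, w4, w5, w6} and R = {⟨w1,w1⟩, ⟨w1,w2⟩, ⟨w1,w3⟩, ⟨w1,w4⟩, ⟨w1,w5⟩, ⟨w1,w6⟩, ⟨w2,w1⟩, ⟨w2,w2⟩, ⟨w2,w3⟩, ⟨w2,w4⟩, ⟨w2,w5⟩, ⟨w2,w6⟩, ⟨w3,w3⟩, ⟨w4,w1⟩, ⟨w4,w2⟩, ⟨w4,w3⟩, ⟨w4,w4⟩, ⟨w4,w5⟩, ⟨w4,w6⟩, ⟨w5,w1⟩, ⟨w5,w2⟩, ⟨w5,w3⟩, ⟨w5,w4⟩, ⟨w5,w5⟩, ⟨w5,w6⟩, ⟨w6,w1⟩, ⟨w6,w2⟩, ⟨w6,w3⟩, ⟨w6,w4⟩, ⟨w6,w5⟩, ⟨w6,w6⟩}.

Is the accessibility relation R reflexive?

Reflexive: yes — every world is R-related to itself.

Yes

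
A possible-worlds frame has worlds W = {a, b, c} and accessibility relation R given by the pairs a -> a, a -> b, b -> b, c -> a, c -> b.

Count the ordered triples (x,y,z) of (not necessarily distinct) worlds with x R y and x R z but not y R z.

2

Enumerating: (a,b,a), (c,b,a).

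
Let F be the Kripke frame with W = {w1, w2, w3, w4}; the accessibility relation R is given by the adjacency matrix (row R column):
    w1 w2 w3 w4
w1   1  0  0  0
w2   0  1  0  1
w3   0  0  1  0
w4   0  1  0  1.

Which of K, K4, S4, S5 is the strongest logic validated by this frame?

Transitive (axiom 4): yes — every two-step R-path is closed by a direct edge.
Reflexive (axiom T): yes — every world is R-related to itself.
Euclidean (axiom 5): yes — any two successors of a common world are R-related.
So F validates K, K4, S4, S5. The strongest is S5.

S5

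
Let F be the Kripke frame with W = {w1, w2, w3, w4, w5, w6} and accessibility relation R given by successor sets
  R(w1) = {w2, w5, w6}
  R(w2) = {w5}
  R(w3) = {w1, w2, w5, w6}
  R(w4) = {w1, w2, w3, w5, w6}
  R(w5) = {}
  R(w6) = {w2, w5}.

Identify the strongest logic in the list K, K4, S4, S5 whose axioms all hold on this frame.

K4

Transitive (axiom 4): yes — every two-step R-path is closed by a direct edge.
Reflexive (axiom T): no — w1 is not related to itself.
Euclidean (axiom 5): no — w1 R w2 and w1 R w6, but not w2 R w6.
So F validates K, K4; S4 would additionally require R to be reflexive. The strongest is K4.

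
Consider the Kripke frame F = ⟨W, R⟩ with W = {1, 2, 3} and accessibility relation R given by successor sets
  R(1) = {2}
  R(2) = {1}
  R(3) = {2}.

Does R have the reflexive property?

Reflexive: no — 1 is not related to itself.

No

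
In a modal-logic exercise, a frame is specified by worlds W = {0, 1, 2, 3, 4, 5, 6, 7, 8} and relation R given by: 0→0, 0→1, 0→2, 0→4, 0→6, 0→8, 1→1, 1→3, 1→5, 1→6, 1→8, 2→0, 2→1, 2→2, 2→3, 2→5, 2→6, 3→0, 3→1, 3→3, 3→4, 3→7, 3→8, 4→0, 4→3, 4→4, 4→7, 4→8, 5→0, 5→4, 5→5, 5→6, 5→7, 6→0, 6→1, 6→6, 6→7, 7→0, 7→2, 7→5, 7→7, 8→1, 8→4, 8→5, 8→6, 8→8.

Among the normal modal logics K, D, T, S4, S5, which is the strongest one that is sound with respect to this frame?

Serial (axiom D): yes — every world has a successor (e.g. 0 R 0).
Reflexive (axiom T): yes — every world is R-related to itself.
Transitive (axiom 4): no — 0 R 1 and 1 R 3, but not 0 R 3.
Euclidean (axiom 5): no — 0 R 1 and 0 R 2, but not 1 R 2.
So F validates K, D, T; S4 would additionally require R to be transitive. The strongest is T.

T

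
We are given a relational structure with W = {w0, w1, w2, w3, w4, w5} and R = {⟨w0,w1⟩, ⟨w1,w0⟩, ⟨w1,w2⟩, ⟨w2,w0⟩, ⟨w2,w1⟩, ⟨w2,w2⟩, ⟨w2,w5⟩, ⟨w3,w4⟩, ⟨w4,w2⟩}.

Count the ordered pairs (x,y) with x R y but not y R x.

4

Enumerating: (w2,w0), (w2,w5), (w3,w4), (w4,w2).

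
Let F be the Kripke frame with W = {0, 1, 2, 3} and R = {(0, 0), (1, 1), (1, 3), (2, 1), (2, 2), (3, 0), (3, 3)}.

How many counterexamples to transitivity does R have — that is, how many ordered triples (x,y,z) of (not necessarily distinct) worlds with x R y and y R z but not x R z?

2

Enumerating: (1,3,0), (2,1,3).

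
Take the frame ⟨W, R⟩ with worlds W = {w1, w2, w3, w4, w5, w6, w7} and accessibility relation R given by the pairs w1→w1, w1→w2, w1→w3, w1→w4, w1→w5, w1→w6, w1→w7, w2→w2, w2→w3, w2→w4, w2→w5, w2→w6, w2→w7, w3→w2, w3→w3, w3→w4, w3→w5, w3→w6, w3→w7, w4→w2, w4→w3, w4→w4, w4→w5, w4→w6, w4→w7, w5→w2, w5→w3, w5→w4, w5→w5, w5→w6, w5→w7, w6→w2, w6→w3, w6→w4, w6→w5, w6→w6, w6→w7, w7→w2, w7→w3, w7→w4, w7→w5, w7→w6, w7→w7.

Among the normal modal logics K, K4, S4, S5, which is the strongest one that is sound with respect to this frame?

S4

Transitive (axiom 4): yes — every two-step R-path is closed by a direct edge.
Reflexive (axiom T): yes — every world is R-related to itself.
Euclidean (axiom 5): no — w1 R w2 and w1 R w1, but not w2 R w1.
So F validates K, K4, S4; S5 would additionally require R to be Euclidean. The strongest is S4.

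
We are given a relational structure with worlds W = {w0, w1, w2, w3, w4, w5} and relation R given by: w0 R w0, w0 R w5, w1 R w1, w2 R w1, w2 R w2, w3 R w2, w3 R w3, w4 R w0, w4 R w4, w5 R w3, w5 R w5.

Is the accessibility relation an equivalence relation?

No

Reflexive: yes — every world is R-related to itself.
Symmetric: no — w0 R w5 but not w5 R w0.
Transitive: no — w0 R w5 and w5 R w3, but not w0 R w3.
So R is not an equivalence relation.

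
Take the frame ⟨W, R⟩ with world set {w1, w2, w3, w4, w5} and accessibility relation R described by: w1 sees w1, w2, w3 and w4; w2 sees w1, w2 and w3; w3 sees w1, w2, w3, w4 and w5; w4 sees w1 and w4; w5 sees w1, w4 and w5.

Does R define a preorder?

No

Reflexive: yes — every world is R-related to itself.
Transitive: no — w1 R w3 and w3 R w5, but not w1 R w5.
So R is not a preorder.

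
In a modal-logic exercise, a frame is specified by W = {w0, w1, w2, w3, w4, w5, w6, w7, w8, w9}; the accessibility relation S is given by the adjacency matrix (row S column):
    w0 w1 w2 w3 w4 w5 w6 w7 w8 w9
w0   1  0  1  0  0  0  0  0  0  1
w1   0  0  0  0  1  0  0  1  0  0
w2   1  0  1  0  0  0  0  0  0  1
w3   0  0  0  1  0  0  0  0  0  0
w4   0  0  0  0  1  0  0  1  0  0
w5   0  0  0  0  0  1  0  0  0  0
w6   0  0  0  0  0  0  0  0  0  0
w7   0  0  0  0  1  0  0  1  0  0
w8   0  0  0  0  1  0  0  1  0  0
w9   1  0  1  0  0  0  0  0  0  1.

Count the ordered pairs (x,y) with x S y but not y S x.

4

Enumerating: (w1,w4), (w1,w7), (w8,w4), (w8,w7).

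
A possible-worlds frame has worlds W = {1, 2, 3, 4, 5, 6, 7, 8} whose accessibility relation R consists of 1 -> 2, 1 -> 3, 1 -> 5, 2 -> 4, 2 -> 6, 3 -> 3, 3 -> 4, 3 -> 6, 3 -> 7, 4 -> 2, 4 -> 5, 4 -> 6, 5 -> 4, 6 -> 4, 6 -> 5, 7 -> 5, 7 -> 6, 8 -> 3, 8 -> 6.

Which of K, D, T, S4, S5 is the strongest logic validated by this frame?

Serial (axiom D): yes — every world has a successor (e.g. 1 R 2).
Reflexive (axiom T): no — 1 is not related to itself.
Transitive (axiom 4): no — 1 R 2 and 2 R 4, but not 1 R 4.
Euclidean (axiom 5): no — 1 R 2 and 1 R 3, but not 2 R 3.
So F validates K, D; T would additionally require R to be reflexive. The strongest is D.

D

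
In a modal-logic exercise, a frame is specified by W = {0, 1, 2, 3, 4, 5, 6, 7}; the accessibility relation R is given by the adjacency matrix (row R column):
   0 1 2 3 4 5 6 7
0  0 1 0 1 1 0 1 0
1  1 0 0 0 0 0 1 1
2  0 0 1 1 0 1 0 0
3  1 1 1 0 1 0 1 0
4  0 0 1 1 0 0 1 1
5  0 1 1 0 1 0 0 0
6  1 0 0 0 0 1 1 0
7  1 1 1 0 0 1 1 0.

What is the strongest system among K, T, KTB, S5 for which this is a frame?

K

Reflexive (axiom T): no — 0 is not related to itself.
Symmetric (axiom B): no — 0 R 4 but not 4 R 0.
Euclidean (axiom 5): no — 0 R 1 and 0 R 3, but not 1 R 3.
So F validates K; T would additionally require R to be reflexive. The strongest is K.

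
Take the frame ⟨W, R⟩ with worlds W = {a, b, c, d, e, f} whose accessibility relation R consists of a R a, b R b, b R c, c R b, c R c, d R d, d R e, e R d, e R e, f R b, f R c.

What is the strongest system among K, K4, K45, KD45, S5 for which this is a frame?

Transitive (axiom 4): yes — every two-step R-path is closed by a direct edge.
Euclidean (axiom 5): yes — any two successors of a common world are R-related.
Serial (axiom D): yes — every world has a successor (e.g. a R a).
Reflexive (axiom T): no — f is not related to itself.
So F validates K, K4, K45, KD45; S5 would additionally require R to be reflexive. The strongest is KD45.

KD45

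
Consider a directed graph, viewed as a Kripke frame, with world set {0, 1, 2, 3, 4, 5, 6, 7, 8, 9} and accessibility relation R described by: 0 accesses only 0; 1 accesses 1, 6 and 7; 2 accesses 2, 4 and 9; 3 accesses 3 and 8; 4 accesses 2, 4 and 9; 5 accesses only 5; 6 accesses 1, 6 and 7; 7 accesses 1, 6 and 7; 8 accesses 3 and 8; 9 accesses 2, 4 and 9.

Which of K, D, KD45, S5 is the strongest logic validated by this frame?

Serial (axiom D): yes — every world has a successor (e.g. 0 R 0).
Euclidean (axiom 5): yes — any two successors of a common world are R-related.
Transitive (axiom 4): yes — every two-step R-path is closed by a direct edge.
Reflexive (axiom T): yes — every world is R-related to itself.
So F validates K, D, KD45, S5. The strongest is S5.

S5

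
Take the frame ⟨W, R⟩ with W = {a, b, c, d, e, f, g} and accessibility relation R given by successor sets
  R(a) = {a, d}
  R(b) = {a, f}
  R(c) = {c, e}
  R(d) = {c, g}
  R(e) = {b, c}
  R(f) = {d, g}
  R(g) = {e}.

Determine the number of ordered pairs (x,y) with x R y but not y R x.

9

Enumerating: (a,d), (b,a), (b,f), (d,c), (d,g), (e,b), (f,d), (f,g), (g,e).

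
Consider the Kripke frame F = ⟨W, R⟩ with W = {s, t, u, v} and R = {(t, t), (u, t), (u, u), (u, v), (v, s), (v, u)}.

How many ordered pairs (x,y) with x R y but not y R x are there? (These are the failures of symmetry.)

Enumerating: (u,t), (v,s).

2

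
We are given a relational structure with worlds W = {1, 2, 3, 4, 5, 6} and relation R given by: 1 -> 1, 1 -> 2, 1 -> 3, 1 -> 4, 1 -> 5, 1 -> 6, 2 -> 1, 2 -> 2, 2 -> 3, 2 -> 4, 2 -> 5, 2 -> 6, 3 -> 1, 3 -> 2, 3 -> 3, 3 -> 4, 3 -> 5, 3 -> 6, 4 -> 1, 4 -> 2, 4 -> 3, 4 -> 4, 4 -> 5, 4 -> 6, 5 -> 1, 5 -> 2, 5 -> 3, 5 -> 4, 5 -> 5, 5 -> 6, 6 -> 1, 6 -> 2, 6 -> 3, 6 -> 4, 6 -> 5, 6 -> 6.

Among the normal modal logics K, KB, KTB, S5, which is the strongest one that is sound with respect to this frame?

S5

Symmetric (axiom B): yes — every pair in R has its reverse in R.
Reflexive (axiom T): yes — every world is R-related to itself.
Euclidean (axiom 5): yes — any two successors of a common world are R-related.
So F validates K, KB, KTB, S5. The strongest is S5.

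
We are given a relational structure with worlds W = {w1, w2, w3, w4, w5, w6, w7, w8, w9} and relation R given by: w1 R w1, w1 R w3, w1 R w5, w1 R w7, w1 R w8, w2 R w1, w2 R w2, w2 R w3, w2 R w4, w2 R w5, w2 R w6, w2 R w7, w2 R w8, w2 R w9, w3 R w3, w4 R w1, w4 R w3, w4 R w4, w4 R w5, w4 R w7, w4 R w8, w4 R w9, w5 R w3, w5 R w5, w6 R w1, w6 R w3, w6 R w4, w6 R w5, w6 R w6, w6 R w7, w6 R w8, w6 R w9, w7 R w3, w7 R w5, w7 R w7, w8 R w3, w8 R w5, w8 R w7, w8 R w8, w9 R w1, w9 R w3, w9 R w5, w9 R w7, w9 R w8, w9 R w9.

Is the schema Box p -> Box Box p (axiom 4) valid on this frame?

Yes

The schema 4 characterises exactly the transitive frames.
Transitive: yes — every two-step R-path is closed by a direct edge.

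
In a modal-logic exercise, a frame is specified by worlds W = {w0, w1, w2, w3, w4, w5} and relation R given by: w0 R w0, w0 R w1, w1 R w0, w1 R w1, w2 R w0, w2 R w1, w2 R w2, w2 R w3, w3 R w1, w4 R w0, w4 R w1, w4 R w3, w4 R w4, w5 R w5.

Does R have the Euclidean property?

No

Euclidean: no — w2 R w0 and w2 R w3, but not w0 R w3.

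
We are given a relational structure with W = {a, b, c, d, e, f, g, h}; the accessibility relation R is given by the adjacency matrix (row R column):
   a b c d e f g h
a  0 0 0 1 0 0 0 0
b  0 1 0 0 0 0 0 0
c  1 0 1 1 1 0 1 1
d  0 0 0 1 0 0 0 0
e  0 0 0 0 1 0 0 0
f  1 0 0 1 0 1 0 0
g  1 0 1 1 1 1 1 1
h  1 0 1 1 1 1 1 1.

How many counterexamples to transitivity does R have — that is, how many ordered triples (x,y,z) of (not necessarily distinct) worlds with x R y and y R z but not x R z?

2

Enumerating: (c,g,f), (c,h,f).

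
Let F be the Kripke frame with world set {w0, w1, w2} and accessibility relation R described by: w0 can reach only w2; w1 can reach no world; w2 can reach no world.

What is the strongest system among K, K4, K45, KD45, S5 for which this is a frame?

K4

Transitive (axiom 4): yes — every two-step R-path is closed by a direct edge.
Euclidean (axiom 5): no — w0 R w2 and w0 R w2, but not w2 R w2.
Serial (axiom D): no — w1 has no R-successor.
Reflexive (axiom T): no — w0 is not related to itself.
So F validates K, K4; K45 would additionally require R to be Euclidean. The strongest is K4.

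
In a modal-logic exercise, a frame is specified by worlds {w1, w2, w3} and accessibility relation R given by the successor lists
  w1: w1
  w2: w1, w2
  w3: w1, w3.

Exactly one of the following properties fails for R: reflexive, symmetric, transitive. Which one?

Reflexive: yes — every world is R-related to itself.
Symmetric: no — w2 R w1 but not w1 R w2.
Transitive: yes — every two-step R-path is closed by a direct edge.
Only symmetric fails.

symmetric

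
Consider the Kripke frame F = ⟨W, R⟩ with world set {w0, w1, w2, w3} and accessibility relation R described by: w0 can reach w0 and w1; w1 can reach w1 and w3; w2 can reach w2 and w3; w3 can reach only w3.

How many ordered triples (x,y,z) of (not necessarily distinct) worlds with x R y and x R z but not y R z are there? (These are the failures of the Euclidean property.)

Enumerating: (w0,w1,w0), (w1,w3,w1), (w2,w3,w2).

3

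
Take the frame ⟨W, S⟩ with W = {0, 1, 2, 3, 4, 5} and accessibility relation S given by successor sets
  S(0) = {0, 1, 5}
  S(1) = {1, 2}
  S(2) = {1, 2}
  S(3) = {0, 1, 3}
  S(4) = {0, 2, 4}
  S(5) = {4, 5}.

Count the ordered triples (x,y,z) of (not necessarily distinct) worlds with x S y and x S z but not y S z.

12

Enumerating: (0,1,0), (0,1,5), (0,5,0), (0,5,1), (3,0,3), (3,1,0), (3,1,3), (4,0,2), (4,0,4), (4,2,0), (4,2,4), (5,4,5).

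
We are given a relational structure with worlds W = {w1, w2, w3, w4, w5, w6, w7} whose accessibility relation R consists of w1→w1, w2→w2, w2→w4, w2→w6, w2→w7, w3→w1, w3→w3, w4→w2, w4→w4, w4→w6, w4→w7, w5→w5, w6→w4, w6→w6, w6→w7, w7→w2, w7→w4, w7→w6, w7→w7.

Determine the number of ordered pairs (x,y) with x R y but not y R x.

Enumerating: (w2,w6), (w3,w1).

2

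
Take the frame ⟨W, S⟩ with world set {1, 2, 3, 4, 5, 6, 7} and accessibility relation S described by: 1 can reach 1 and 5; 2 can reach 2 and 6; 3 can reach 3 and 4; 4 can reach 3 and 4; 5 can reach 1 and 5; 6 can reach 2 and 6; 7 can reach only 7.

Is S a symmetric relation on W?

Symmetric: yes — every pair in S has its reverse in S.

Yes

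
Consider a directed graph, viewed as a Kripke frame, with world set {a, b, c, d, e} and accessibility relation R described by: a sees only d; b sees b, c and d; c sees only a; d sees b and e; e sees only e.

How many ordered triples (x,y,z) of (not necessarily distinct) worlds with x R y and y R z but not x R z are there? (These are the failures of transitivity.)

Enumerating: (a,d,b), (a,d,e), (b,c,a), (b,d,e), (c,a,d), (d,b,c), (d,b,d).

7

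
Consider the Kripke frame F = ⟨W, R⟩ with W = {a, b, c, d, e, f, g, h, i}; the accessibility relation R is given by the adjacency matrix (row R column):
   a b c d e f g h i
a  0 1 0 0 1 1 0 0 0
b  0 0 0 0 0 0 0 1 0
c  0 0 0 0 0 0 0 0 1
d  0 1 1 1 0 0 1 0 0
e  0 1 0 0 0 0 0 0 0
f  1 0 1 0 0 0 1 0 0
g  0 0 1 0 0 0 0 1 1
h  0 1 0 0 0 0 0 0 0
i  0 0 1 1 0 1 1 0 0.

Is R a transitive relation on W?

Transitive: no — a R b and b R h, but not a R h.

No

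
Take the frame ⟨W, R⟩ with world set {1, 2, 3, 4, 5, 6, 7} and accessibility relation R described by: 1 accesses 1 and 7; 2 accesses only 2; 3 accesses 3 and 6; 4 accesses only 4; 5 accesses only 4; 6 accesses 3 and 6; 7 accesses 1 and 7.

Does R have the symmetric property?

No

Symmetric: no — 5 R 4 but not 4 R 5.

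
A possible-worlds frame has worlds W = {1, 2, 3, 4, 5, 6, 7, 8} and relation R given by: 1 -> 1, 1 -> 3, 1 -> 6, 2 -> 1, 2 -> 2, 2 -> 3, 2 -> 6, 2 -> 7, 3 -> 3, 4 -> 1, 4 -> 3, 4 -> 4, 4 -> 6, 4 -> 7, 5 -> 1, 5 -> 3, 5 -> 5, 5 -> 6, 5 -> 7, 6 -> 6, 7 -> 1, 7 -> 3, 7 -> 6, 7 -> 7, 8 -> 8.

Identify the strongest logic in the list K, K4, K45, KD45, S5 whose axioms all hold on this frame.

Transitive (axiom 4): yes — every two-step R-path is closed by a direct edge.
Euclidean (axiom 5): no — 1 R 3 and 1 R 6, but not 3 R 6.
Serial (axiom D): yes — every world has a successor (e.g. 1 R 1).
Reflexive (axiom T): yes — every world is R-related to itself.
So F validates K, K4; K45 would additionally require R to be Euclidean. The strongest is K4.

K4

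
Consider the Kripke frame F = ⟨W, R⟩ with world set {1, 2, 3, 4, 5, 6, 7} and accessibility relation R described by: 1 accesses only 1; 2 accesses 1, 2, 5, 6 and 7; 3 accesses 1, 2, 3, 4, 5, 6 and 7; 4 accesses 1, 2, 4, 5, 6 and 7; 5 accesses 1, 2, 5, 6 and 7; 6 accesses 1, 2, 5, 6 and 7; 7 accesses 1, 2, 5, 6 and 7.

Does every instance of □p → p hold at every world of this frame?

By correspondence theory, T is valid on a frame iff R is reflexive.
Reflexive: yes — every world is R-related to itself.

Yes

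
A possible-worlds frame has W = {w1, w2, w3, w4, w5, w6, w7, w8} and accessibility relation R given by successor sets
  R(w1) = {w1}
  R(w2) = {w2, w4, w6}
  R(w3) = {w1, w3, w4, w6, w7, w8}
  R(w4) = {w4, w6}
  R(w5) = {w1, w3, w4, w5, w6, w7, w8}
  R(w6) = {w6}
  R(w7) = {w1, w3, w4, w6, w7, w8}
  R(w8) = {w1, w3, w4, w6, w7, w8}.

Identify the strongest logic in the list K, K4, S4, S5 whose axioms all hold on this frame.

Transitive (axiom 4): yes — every two-step R-path is closed by a direct edge.
Reflexive (axiom T): yes — every world is R-related to itself.
Euclidean (axiom 5): no — w2 R w6 and w2 R w4, but not w6 R w4.
So F validates K, K4, S4; S5 would additionally require R to be Euclidean. The strongest is S4.

S4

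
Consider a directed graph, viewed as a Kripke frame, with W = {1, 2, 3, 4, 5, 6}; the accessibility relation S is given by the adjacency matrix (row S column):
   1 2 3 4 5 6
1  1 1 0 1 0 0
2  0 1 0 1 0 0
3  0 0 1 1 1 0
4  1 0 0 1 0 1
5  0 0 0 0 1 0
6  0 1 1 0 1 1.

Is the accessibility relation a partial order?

Reflexive: yes — every world is S-related to itself.
Transitive: no — 1 S 4 and 4 S 6, but not 1 S 6.
Antisymmetric: no — 1 S 4 and 4 S 1 with 1 ≠ 4.
So S is not a partial order.

No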